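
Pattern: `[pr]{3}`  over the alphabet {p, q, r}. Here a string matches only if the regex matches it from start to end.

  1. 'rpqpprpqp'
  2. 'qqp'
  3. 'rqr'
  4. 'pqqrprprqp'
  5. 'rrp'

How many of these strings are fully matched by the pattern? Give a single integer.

1

1 → no match
2 → no match
3 → no match
4 → no match
5 → match
Total matched: 1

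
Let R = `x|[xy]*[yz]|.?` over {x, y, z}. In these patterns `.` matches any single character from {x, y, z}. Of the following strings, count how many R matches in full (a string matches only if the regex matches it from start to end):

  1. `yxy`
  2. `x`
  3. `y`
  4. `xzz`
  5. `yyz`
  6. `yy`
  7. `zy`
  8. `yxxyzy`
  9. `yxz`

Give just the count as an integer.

6

1 → match
2 → match
3 → match
4 → no match
5 → match
6 → match
7 → no match
8 → no match
9 → match
Total matched: 6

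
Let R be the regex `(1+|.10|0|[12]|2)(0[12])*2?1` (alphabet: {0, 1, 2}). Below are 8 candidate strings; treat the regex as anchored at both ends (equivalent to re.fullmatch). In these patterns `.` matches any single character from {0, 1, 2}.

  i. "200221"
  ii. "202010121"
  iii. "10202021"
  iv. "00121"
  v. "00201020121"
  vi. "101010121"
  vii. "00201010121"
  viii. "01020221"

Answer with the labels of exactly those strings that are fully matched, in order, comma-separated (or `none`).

ii, iii, iv, v, vi, vii

i → no match
ii → match
iii → match
iv → match
v → match
vi → match
vii → match
viii → no match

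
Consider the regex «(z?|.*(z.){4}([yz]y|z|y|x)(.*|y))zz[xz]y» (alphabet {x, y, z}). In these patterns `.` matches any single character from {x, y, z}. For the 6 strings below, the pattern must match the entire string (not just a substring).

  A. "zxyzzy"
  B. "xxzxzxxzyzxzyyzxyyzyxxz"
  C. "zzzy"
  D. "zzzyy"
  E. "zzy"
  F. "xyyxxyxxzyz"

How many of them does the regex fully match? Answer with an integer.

A. "zxyzzy" → no match
B → no match — must end with "y"
C. "zzzy" → match
D. "zzzyy" → no match
E. "zzy" → no match
F. "xyyxxyxxzyz" → no match — must end with "y"
Total matched: 1

1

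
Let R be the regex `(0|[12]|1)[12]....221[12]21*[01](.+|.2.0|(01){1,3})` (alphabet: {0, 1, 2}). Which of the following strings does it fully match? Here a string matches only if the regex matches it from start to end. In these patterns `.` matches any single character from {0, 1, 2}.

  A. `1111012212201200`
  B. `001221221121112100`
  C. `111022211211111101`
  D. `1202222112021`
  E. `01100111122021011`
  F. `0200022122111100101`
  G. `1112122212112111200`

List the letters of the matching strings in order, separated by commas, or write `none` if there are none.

A

A → match
B → no match
C → no match
D → no match
E → no match
F → no match
G → no match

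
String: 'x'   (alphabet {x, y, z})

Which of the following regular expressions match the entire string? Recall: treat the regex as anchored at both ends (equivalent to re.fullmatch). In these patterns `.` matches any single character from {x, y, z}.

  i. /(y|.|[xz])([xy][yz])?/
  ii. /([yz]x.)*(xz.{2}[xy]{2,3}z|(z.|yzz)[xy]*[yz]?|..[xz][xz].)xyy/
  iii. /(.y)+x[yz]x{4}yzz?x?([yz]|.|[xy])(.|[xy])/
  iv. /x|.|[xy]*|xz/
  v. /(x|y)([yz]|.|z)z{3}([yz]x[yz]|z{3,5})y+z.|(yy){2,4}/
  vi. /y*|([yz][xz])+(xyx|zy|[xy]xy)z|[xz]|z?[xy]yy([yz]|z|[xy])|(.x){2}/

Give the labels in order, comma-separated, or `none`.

i, iv, vi

i → match
ii → no match — must end with 'xyy'
iii → no match
iv → match
v → no match
vi → match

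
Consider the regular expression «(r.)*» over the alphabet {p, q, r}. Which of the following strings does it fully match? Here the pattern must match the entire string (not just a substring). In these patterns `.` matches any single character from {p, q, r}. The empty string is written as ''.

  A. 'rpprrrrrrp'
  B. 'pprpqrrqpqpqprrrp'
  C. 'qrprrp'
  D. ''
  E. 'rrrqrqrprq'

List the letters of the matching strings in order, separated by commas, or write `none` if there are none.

D, E

A. 'rpprrrrrrp' → no match
B → no match
C. 'qrprrp' → no match
D. '' → match
E. 'rrrqrqrprq' → match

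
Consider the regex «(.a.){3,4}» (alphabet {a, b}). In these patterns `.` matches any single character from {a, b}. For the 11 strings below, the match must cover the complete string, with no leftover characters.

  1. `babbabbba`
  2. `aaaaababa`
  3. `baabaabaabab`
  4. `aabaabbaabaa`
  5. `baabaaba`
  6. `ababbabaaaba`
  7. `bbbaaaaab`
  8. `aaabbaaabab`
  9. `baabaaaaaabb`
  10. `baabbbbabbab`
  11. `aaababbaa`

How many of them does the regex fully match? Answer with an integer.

1 → no match
2 → no match
3 → match
4 → match
5 → no match
6 → no match
7 → no match
8 → no match
9 → no match
10 → no match
11 → match
Total matched: 3

3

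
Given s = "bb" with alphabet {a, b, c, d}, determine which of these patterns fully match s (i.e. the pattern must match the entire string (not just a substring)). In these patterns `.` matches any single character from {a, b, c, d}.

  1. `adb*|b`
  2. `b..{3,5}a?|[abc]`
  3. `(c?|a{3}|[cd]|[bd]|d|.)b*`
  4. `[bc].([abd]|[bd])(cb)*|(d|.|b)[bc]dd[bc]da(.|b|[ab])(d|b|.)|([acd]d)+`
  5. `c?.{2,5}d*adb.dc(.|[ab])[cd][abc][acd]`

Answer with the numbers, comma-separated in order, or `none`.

3

1 → no match
2 → no match
3 → match
4 → no match
5 → no match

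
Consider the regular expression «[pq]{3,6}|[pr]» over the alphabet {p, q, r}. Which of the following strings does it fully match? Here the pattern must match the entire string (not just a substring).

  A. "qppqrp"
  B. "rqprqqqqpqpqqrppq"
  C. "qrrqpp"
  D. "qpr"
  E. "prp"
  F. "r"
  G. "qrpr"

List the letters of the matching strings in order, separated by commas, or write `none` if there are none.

F

A. "qppqrp" → no match
B → no match
C. "qrrqpp" → no match
D. "qpr" → no match
E. "prp" → no match
F. "r" → match
G. "qrpr" → no match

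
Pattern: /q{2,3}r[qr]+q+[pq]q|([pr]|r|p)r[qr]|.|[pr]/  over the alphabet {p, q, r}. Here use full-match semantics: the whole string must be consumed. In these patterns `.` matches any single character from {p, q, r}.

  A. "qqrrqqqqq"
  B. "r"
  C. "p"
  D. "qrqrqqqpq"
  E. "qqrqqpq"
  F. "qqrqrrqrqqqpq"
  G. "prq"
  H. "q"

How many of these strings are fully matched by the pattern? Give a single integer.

A. "qqrrqqqqq" → match
B. "r" → match
C. "p" → match
D. "qrqrqqqpq" → no match
E. "qqrqqpq" → match
F → match
G. "prq" → match
H. "q" → match
Total matched: 7

7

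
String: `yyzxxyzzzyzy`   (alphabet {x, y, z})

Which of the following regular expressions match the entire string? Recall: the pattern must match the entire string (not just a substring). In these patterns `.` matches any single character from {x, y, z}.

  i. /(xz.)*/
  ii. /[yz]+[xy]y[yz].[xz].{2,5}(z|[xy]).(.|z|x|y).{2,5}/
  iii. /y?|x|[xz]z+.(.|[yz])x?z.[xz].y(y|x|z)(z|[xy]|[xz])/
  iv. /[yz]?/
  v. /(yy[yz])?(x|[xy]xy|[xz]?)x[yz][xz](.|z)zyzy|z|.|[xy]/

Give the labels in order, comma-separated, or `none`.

i → no match
ii → no match
iii → no match
iv → no match
v → match

v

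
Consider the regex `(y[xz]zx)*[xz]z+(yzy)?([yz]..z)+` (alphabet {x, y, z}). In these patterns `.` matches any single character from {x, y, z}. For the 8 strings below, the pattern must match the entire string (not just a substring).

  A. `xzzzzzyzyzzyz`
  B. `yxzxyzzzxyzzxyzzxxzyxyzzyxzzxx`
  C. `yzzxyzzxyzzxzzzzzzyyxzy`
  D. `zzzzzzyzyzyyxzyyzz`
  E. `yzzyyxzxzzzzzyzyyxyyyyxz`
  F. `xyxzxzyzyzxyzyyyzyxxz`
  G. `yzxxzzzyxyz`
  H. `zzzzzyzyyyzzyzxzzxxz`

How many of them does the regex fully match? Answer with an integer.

3

A → match
B → no match — must end with `z`
C → no match — must end with `z`
D → match
E → no match
F → no match
G → no match
H → match
Total matched: 3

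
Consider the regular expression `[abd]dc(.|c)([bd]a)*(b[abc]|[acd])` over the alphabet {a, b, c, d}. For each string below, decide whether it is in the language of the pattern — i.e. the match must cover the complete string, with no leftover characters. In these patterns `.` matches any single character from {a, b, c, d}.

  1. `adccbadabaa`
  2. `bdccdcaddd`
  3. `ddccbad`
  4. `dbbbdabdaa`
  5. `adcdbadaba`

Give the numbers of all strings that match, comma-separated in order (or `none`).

1 → match
2 → no match
3 → match
4 → no match
5 → match

1, 3, 5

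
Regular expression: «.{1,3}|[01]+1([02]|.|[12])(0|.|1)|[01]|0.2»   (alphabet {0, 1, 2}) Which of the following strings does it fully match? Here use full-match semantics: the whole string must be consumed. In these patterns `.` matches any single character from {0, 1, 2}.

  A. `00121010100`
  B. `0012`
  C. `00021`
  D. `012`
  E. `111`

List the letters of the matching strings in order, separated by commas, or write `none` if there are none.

D, E

A → no match
B → no match
C → no match
D → match
E → match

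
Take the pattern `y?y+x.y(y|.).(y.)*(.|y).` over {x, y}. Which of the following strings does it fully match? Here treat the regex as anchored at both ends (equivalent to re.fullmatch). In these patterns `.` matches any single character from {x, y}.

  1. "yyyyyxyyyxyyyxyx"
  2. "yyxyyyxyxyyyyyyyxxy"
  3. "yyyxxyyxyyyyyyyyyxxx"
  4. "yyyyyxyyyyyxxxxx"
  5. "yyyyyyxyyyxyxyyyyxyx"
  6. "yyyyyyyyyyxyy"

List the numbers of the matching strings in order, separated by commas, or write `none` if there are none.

1, 2, 3

1 → match
2 → match
3 → match
4 → no match
5 → no match
6 → no match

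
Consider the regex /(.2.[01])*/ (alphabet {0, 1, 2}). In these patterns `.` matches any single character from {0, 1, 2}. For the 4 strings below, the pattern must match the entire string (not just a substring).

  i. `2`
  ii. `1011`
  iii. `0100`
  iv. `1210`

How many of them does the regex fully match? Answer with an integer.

1

i → no match
ii → no match
iii → no match
iv → match
Total matched: 1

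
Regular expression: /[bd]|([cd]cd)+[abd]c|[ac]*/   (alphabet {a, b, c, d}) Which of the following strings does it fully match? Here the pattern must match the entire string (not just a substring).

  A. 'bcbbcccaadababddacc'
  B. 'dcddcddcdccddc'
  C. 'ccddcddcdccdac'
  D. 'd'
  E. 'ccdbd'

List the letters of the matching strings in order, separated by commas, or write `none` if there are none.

B, C, D

A → no match
B → match
C → match
D. 'd' → match
E. 'ccdbd' → no match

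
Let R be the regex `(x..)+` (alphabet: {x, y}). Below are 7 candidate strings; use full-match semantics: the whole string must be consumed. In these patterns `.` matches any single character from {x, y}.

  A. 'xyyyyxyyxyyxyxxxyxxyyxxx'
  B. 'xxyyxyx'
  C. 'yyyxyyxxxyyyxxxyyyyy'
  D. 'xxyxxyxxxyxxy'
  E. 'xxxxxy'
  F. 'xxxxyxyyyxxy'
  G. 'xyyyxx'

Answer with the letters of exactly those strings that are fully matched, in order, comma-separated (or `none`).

E

A → no match
B → no match
C → no match — must start with 'x'
D → no match
E → match
F → no match
G → no match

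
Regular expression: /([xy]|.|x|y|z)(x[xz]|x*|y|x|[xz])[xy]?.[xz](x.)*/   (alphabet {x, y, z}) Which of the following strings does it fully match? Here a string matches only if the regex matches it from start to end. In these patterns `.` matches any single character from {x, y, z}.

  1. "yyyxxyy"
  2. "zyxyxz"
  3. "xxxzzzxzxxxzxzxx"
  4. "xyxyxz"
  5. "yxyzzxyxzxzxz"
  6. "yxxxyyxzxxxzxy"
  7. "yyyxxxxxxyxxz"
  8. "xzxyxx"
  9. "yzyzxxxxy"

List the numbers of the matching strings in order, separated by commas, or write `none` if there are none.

1. "yyyxxyy" → no match
2. "zyxyxz" → no match
3 → no match
4. "xyxyxz" → no match
5 → match
6 → no match
7 → no match
8. "xzxyxx" → no match
9. "yzyzxxxxy" → match

5, 9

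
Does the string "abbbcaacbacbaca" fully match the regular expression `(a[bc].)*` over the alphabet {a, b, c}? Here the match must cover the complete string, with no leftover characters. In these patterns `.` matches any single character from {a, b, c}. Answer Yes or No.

No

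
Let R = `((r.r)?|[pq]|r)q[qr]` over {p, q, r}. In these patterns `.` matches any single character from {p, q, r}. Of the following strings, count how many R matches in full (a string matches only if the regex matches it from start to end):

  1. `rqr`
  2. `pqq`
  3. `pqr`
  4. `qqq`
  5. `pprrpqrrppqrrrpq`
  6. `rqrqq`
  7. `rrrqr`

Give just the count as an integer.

6

1 → match
2 → match
3 → match
4 → match
5 → no match
6 → match
7 → match
Total matched: 6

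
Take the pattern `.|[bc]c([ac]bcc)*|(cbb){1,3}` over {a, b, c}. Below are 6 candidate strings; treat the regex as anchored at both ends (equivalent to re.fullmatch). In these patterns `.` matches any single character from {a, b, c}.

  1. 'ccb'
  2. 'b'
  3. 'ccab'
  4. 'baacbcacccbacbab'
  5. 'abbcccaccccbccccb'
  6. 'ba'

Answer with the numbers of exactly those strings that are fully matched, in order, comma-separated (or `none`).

1 → no match
2 → match
3 → no match
4 → no match
5 → no match
6 → no match

2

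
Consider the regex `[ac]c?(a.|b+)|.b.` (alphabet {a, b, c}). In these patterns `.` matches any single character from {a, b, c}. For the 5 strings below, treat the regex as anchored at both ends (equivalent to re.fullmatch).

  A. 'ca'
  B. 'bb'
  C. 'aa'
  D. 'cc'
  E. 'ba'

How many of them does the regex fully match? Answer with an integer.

A. 'ca' → no match
B. 'bb' → no match
C. 'aa' → no match
D. 'cc' → no match
E. 'ba' → no match
Total matched: 0

0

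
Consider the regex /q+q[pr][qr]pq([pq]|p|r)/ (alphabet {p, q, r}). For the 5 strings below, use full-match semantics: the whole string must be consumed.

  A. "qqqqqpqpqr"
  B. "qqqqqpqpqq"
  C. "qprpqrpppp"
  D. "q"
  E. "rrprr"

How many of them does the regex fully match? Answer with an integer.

A → match
B → match
C → no match
D → no match
E → no match — must start with "q"
Total matched: 2

2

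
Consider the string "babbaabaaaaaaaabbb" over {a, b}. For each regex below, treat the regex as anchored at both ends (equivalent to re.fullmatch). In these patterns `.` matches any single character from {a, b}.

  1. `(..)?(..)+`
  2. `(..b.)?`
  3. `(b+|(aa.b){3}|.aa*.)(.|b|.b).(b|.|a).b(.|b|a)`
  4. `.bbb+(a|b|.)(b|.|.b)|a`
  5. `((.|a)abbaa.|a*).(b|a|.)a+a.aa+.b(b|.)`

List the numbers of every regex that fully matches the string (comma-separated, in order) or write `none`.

1, 5

1 → match
2 → no match
3 → no match
4 → no match
5 → match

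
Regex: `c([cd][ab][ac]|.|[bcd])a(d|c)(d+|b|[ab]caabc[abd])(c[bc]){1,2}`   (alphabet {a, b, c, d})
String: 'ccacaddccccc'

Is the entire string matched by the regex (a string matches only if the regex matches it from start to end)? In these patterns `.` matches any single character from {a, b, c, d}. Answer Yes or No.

No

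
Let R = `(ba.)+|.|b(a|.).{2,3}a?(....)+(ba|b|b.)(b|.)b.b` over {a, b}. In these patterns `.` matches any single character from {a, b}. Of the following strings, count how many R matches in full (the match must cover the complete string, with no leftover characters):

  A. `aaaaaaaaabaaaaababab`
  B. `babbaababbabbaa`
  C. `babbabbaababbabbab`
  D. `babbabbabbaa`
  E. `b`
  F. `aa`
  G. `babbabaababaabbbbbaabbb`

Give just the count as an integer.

5

A → no match
B → match
C → match
D → match
E → match
F → no match
G → match
Total matched: 5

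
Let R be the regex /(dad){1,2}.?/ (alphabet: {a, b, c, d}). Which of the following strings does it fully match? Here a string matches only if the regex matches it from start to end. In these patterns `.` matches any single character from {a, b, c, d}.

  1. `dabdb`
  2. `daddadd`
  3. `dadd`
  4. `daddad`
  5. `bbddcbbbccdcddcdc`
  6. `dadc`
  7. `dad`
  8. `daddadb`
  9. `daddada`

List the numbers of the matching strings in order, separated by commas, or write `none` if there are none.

1. `dabdb` → no match — must start with `dad`
2. `daddadd` → match
3. `dadd` → match
4. `daddad` → match
5 → no match — must start with `dad`
6. `dadc` → match
7. `dad` → match
8. `daddadb` → match
9. `daddada` → match

2, 3, 4, 6, 7, 8, 9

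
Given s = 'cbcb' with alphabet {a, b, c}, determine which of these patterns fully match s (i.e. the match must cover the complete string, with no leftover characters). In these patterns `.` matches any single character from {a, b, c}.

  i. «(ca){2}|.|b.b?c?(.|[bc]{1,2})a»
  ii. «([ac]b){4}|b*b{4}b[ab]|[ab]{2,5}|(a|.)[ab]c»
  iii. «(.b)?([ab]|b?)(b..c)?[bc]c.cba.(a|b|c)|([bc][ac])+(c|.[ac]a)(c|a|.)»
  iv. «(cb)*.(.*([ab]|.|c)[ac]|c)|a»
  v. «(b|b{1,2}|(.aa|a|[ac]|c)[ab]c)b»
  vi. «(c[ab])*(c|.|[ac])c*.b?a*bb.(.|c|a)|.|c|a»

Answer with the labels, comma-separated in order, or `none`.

v

i → no match
ii → no match
iii → no match
iv → no match
v → match
vi → no match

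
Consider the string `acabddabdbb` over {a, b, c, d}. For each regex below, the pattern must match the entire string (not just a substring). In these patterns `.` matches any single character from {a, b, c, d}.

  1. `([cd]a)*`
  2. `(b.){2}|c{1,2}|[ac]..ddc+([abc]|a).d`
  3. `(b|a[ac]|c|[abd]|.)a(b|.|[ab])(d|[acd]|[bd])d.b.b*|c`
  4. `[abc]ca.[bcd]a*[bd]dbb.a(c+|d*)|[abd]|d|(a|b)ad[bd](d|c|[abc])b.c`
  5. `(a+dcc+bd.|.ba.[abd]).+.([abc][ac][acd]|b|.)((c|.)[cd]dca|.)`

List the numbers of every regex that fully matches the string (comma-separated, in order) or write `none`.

3

1 → no match
2 → no match
3 → match
4 → no match
5 → no match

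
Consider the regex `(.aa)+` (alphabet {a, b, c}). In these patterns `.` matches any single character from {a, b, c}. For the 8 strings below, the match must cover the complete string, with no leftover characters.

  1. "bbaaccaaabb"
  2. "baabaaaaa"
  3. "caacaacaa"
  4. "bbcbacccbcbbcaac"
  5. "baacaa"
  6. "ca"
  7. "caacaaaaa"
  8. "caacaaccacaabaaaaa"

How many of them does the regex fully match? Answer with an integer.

4

1 → no match — must end with "aa"
2 → match
3 → match
4 → no match — must end with "aa"
5 → match
6 → no match — must end with "aa"
7 → match
8 → no match
Total matched: 4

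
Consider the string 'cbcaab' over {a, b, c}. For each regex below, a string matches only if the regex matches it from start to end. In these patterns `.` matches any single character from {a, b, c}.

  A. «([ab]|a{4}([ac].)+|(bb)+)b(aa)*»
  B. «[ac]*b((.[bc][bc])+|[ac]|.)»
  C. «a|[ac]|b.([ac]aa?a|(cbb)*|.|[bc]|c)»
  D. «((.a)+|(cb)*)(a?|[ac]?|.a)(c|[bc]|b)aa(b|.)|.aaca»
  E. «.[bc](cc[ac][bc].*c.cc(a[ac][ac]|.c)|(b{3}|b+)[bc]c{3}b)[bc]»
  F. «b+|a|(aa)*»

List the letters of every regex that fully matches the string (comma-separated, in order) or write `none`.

D

A → no match
B → no match
C → no match
D → match
E → no match
F → no match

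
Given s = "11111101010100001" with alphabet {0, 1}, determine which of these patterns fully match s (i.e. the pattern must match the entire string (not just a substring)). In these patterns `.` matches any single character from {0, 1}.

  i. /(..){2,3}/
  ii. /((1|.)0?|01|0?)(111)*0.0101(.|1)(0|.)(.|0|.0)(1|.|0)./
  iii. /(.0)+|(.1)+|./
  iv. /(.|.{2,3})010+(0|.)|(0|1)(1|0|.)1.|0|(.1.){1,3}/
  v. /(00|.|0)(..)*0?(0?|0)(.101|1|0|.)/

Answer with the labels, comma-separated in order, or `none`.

ii, v

i → no match
ii → match
iii → no match
iv → no match
v → match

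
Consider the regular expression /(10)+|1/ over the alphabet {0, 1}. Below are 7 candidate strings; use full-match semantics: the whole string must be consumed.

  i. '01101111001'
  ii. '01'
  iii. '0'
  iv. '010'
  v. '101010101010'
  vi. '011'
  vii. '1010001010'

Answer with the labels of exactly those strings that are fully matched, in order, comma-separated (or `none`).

i → no match
ii → no match
iii → no match
iv → no match
v → match
vi → no match
vii → no match

v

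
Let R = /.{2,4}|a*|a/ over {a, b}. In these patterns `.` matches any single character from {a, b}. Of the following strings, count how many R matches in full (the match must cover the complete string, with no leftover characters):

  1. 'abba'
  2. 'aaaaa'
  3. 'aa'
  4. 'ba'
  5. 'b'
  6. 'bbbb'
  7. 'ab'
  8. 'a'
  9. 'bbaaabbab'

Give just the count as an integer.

7

1 → match
2 → match
3 → match
4 → match
5 → no match
6 → match
7 → match
8 → match
9 → no match
Total matched: 7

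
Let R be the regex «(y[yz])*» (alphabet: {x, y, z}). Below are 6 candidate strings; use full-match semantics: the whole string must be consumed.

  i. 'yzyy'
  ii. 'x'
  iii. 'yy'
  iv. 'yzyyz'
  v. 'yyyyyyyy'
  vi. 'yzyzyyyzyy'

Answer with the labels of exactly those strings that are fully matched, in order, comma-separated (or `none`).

i → match
ii → no match
iii → match
iv → no match
v → match
vi → match

i, iii, v, vi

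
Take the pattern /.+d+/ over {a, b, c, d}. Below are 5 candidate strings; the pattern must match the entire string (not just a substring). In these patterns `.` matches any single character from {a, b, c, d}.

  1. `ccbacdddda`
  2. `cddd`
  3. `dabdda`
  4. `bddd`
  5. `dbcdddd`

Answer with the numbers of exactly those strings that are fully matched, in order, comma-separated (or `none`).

1 → no match — must end with `d`
2 → match
3 → no match — must end with `d`
4 → match
5 → match

2, 4, 5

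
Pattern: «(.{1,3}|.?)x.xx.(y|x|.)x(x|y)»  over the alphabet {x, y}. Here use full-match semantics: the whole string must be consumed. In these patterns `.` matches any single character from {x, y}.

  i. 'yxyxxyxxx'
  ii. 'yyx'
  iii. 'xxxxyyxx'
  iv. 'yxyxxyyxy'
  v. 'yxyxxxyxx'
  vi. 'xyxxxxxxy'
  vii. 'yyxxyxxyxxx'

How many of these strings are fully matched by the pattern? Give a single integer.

5

i → match
ii → no match
iii → match
iv → match
v → match
vi → no match
vii → match
Total matched: 5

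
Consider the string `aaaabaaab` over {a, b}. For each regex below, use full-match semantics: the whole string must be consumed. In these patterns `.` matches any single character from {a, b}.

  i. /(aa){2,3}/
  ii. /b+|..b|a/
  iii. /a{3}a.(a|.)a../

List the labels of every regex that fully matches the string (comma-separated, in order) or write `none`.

i → no match — must end with `aa`
ii → no match
iii → match

iii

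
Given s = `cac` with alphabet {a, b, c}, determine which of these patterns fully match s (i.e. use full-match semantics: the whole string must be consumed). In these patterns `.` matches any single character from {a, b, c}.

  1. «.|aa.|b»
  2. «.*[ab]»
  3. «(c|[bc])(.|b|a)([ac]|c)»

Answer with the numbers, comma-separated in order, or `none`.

3

1 → no match
2 → no match
3 → match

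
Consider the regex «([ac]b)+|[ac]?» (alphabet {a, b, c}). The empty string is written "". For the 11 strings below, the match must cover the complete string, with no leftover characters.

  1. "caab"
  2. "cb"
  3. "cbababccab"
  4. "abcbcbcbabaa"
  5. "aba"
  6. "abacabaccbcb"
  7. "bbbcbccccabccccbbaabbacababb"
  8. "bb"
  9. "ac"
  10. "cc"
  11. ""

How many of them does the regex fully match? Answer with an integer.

1. "caab" → no match
2. "cb" → match
3. "cbababccab" → no match
4. "abcbcbcbabaa" → no match
5. "aba" → no match
6. "abacabaccbcb" → no match
7 → no match
8. "bb" → no match
9. "ac" → no match
10. "cc" → no match
11. "" → match
Total matched: 2

2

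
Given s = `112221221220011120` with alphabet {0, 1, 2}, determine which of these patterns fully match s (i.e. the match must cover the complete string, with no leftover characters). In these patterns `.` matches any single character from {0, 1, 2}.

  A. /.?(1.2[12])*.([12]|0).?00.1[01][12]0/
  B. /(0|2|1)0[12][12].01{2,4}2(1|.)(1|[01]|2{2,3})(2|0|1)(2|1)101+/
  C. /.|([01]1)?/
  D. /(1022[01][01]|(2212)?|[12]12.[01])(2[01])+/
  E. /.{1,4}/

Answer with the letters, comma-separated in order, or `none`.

A → match
B → no match — must end with `1`
C → no match
D → no match
E → no match

A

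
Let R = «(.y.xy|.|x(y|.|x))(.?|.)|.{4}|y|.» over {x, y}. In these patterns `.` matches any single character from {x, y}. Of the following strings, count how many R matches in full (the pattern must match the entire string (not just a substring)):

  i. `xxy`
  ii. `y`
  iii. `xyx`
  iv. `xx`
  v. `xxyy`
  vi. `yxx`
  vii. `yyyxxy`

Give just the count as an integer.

i → match
ii → match
iii → match
iv → match
v → match
vi → no match
vii → no match
Total matched: 5

5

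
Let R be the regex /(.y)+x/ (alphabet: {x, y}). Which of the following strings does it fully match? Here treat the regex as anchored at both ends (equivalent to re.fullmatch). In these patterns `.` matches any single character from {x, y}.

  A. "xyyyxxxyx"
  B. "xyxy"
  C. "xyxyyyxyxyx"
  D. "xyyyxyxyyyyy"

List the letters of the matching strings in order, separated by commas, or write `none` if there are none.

C

A. "xyyyxxxyx" → no match
B. "xyxy" → no match — must end with "yx"
C. "xyxyyyxyxyx" → match
D. "xyyyxyxyyyyy" → no match — must end with "yx"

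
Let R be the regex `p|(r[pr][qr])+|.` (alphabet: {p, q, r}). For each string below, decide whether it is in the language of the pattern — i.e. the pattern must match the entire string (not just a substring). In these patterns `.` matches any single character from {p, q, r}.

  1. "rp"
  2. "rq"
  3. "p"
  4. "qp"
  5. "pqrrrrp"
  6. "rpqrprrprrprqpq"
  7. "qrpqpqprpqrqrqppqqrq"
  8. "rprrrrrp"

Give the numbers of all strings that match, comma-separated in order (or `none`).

1 → no match
2 → no match
3 → match
4 → no match
5 → no match
6 → no match
7 → no match
8 → no match

3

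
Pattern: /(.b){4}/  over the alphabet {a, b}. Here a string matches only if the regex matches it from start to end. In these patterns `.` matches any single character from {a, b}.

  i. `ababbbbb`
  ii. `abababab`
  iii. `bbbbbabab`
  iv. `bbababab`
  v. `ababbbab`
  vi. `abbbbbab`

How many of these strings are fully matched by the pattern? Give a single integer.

5

i → match
ii → match
iii → no match
iv → match
v → match
vi → match
Total matched: 5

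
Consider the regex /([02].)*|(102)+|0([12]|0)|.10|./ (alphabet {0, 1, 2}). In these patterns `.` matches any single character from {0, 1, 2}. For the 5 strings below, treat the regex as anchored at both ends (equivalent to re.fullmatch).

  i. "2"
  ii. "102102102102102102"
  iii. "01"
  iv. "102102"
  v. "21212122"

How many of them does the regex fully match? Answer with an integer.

5

i → match
ii → match
iii → match
iv → match
v → match
Total matched: 5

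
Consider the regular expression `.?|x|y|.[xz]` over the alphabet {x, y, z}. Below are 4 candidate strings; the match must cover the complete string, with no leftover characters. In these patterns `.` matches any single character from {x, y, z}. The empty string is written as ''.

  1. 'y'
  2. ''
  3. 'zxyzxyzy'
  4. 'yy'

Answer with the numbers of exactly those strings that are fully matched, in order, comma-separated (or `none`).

1, 2

1 → match
2 → match
3 → no match
4 → no match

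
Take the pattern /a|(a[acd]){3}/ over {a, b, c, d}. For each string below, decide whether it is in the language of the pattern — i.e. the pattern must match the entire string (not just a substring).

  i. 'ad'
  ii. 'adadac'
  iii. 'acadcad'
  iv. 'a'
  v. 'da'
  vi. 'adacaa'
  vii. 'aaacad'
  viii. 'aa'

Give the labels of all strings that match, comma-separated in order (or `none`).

i → no match
ii → match
iii → no match
iv → match
v → no match — must start with 'a'
vi → match
vii → match
viii → no match

ii, iv, vi, vii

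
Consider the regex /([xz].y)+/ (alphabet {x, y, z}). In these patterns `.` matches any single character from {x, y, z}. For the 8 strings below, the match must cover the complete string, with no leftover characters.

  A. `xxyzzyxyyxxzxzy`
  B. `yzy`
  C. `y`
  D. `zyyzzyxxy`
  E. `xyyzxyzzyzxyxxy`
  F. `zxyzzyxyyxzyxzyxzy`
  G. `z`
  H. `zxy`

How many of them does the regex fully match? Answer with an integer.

4

A → no match
B → no match
C → no match
D → match
E → match
F → match
G → no match — must end with `y`
H → match
Total matched: 4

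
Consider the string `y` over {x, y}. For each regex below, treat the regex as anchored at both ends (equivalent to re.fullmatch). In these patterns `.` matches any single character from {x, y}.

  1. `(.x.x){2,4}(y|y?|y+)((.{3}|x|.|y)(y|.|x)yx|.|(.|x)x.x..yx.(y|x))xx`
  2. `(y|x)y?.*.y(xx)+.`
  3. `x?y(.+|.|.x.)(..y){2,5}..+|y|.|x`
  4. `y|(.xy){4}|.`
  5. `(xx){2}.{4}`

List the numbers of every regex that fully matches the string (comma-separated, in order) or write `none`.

1 → no match — must end with `xx`
2 → no match
3 → match
4 → match
5 → no match — must start with `xx`

3, 4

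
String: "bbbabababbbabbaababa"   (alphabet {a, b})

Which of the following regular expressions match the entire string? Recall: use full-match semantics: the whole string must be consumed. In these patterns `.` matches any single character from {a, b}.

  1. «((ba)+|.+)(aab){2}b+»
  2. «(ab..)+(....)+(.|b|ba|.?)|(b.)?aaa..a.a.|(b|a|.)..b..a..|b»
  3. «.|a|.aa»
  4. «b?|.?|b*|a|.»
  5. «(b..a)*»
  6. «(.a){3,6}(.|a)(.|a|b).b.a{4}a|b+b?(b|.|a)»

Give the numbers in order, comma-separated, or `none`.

5

1 → no match — must end with "b"
2 → no match
3 → no match
4 → no match
5 → match
6 → no match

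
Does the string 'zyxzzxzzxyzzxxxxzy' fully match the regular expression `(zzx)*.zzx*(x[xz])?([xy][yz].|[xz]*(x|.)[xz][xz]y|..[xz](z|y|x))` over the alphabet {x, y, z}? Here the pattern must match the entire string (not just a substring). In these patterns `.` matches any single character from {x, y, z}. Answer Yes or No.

No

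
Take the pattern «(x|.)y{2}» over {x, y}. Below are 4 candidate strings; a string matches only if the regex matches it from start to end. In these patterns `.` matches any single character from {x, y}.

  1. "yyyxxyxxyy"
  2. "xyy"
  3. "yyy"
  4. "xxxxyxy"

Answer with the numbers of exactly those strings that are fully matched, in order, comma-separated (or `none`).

2, 3

1. "yyyxxyxxyy" → no match
2. "xyy" → match
3. "yyy" → match
4. "xxxxyxy" → no match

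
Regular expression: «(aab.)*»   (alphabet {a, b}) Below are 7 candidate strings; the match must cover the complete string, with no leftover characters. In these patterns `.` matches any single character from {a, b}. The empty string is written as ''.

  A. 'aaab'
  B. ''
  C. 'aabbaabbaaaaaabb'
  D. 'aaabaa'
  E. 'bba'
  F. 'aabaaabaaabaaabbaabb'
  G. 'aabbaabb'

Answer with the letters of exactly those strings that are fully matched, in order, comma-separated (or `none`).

B, F, G

A → no match
B → match
C → no match
D → no match
E → no match
F → match
G → match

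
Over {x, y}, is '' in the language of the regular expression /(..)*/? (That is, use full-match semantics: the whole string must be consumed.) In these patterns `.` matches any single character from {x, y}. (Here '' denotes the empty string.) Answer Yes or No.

Yes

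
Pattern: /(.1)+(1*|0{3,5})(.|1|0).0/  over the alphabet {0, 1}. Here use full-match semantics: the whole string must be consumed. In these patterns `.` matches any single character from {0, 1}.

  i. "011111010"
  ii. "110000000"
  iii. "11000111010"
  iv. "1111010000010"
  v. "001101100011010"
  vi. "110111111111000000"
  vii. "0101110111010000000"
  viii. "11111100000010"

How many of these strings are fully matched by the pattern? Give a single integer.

6

i → match
ii → match
iii → no match
iv → match
v → no match
vi → match
vii → match
viii → match
Total matched: 6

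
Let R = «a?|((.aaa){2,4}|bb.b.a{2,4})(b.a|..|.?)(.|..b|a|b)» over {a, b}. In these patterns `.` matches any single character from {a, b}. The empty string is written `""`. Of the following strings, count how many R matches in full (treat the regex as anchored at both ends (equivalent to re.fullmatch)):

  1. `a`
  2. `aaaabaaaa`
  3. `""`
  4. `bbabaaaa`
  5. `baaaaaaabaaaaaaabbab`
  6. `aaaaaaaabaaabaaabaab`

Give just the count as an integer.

1 → match
2 → match
3 → match
4 → match
5 → match
6 → match
Total matched: 6

6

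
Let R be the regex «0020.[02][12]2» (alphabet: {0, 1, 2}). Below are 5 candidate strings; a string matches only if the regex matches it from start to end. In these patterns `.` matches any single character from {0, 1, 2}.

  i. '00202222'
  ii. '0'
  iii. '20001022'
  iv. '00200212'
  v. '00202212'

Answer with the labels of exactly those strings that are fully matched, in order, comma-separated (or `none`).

i → match
ii → no match — must start with '0020'
iii → no match — must start with '0020'
iv → match
v → match

i, iv, v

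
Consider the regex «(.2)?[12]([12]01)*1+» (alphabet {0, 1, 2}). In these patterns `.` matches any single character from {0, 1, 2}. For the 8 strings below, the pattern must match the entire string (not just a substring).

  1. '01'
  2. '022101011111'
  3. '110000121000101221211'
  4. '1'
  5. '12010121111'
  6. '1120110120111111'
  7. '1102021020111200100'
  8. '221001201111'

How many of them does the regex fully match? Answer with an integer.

0

1 → no match
2 → no match
3 → no match
4 → no match
5 → no match
6 → no match
7 → no match — must end with '1'
8 → no match
Total matched: 0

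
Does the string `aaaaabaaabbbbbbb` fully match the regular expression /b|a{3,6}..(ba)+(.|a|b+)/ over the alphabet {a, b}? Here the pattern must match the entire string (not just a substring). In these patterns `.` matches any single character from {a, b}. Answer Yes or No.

No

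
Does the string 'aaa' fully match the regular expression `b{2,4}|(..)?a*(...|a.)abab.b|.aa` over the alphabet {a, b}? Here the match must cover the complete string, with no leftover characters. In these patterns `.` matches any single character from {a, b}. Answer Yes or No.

Yes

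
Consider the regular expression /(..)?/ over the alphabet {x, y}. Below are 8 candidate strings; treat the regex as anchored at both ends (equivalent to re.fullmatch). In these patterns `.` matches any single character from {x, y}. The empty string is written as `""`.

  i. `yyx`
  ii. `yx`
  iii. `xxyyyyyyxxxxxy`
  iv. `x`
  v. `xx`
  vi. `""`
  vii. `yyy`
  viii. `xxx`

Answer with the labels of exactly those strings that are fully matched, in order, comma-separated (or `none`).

ii, v, vi

i. `yyx` → no match
ii. `yx` → match
iii → no match
iv. `x` → no match
v. `xx` → match
vi. `""` → match
vii. `yyy` → no match
viii. `xxx` → no match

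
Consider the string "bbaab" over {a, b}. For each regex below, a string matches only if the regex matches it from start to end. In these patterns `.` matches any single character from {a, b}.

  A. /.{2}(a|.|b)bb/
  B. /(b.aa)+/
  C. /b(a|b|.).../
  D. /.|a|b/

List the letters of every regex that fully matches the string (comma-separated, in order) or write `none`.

C

A → no match — must end with "bb"
B → no match — must end with "aa"
C → match
D → no match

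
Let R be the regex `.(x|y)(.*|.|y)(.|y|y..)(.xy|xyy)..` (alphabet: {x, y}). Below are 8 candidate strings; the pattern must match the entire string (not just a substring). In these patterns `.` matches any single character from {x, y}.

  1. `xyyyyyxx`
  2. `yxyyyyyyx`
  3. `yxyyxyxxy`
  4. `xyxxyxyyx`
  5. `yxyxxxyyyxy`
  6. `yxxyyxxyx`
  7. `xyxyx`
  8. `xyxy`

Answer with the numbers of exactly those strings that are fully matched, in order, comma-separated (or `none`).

4

1 → no match
2 → no match
3 → no match
4 → match
5 → no match
6 → no match
7 → no match
8 → no match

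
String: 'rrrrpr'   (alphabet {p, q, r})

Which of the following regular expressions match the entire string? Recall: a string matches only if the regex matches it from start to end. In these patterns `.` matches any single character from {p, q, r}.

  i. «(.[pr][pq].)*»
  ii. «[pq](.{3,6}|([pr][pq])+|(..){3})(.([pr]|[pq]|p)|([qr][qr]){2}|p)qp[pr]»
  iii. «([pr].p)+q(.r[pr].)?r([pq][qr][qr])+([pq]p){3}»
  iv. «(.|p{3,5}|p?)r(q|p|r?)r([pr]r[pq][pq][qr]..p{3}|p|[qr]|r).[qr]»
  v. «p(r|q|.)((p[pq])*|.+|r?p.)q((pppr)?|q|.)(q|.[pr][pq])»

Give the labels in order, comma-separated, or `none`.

i → no match
ii → no match
iii → no match — must end with 'p'
iv → match
v → no match — must start with 'p'

iv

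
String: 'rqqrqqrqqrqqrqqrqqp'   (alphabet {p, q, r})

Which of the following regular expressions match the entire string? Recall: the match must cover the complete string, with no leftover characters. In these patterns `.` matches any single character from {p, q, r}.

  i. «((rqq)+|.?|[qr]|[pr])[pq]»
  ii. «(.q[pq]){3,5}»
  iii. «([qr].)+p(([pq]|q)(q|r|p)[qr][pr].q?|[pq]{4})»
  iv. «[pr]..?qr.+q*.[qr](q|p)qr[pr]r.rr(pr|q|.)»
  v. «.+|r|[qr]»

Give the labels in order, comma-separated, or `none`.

i → match
ii → no match
iii → no match
iv → no match
v → match

i, v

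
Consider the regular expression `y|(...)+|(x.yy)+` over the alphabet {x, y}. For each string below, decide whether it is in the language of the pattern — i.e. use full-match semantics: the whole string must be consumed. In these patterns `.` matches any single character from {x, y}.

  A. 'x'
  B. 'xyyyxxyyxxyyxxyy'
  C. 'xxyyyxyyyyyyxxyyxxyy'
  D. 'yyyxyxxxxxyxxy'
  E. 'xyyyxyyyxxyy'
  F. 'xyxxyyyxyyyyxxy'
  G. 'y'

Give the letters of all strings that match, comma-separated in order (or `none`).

A → no match
B → match
C → no match
D → no match
E → match
F → match
G → match

B, E, F, G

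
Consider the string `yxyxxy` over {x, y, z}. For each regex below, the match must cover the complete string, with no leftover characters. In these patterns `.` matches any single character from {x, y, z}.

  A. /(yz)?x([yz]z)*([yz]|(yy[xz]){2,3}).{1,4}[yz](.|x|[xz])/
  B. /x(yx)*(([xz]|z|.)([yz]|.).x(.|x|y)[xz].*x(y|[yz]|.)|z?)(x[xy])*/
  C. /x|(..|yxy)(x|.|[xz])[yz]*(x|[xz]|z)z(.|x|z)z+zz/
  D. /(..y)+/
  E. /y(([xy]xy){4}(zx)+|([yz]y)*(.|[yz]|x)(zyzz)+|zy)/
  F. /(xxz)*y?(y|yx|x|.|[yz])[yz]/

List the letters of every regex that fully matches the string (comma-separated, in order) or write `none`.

A → no match
B → no match — must start with `x`
C → no match
D → match
E → no match
F → no match

D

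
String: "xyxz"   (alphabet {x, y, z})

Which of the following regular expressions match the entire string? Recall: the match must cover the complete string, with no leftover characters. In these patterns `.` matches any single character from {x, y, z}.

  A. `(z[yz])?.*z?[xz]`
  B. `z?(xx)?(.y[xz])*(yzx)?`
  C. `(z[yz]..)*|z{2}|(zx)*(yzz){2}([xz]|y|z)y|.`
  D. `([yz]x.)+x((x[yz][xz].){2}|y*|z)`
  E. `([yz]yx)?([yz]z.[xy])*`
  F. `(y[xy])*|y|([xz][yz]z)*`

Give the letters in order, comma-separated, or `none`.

A

A → match
B → no match
C → no match
D → no match
E → no match
F → no match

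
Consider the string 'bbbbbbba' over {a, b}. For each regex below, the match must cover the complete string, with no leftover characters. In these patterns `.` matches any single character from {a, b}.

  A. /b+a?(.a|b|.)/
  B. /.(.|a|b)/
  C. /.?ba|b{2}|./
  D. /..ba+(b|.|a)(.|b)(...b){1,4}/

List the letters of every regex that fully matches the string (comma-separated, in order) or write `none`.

A

A → match
B → no match
C → no match
D → no match — must end with 'b'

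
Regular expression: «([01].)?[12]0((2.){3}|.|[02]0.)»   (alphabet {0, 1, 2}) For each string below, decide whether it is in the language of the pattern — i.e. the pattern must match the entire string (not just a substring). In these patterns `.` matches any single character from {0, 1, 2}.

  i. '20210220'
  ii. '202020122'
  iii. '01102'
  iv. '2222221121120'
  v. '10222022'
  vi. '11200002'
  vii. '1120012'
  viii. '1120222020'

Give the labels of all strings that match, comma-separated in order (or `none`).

iii, v, viii

i → no match
ii → no match
iii → match
iv → no match
v → match
vi → no match
vii → no match
viii → match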